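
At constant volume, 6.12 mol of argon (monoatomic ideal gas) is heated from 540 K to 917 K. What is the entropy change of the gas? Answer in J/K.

ΔS = 40.4 J/K

At constant volume, ΔS = nC_V ln(T₂/T₁) with C_V = 3R/2 = 12.47 J mol⁻¹ K⁻¹.
ΔS = 6.12 × 12.47 × ln(917/540) = 40.4 J/K.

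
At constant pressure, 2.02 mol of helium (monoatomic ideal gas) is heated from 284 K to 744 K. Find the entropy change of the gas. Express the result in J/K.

ΔS = 40.4 J/K

At constant pressure, ΔS = nC_p ln(T₂/T₁) with C_p = 5R/2 = 20.79 J mol⁻¹ K⁻¹.
ΔS = 2.02 × 20.79 × ln(744/284) = 40.4 J/K.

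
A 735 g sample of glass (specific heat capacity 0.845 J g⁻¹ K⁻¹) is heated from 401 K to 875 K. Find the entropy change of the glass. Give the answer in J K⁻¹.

ΔS = 485 J/K

ΔS = ∫dQ_rev/T = m c ln(T₂/T₁) = 735 × 0.845 × ln(875/401) = 485 J/K.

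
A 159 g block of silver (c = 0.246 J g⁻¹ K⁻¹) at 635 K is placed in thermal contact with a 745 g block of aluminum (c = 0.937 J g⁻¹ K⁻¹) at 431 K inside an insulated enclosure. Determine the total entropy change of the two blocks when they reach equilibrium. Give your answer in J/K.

Energy balance: T_f = (m₁c₁T₁ + m₂c₂T₂)/(m₁c₁ + m₂c₂) = 441.82 K.
ΔS₁ = m₁c₁ ln(T_f/T₁) = 39.114 × ln(441.82/635) = -14.187 J/K.
ΔS₂ = m₂c₂ ln(T_f/T₂) = 698.065 × ln(441.82/431) = 17.315 J/K.
ΔS_total = -14.187 + 17.315 = 3.13 J/K.

ΔS_total = 3.13 J/K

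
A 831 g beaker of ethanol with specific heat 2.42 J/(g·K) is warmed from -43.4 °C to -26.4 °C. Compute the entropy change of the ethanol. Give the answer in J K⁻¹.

In kelvin: T₁ = 229.75 K, T₂ = 246.75 K. ΔS = ∫dQ_rev/T = m c ln(T₂/T₁) = 831 × 2.42 × ln(246.75/229.75) = 144 J/K.

ΔS = 144 J/K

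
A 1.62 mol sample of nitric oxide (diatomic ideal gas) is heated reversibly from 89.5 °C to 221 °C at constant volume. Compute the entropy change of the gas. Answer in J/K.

In kelvin: T₁ = 362.65 K, T₂ = 494.15 K. At constant volume, ΔS = nC_V ln(T₂/T₁) with C_V = 5R/2 = 20.79 J mol⁻¹ K⁻¹.
ΔS = 1.62 × 20.79 × ln(494.15/362.65) = 10.4 J/K.

ΔS = 10.4 J/K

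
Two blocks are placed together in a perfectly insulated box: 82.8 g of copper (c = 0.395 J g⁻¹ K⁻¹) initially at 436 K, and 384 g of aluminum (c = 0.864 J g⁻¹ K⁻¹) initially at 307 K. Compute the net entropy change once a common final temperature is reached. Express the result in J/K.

ΔS_total = 2.02 J/K

Energy balance: T_f = (m₁c₁T₁ + m₂c₂T₂)/(m₁c₁ + m₂c₂) = 318.58 K.
ΔS₁ = m₁c₁ ln(T_f/T₁) = 32.706 × ln(318.58/436) = -10.26 J/K.
ΔS₂ = m₂c₂ ln(T_f/T₂) = 331.776 × ln(318.58/307) = 12.28 J/K.
ΔS_total = -10.26 + 12.28 = 2.02 J/K.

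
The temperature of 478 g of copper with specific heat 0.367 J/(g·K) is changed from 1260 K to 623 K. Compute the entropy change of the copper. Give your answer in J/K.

ΔS = -124 J/K

ΔS = ∫dQ_rev/T = m c ln(T₂/T₁) = 478 × 0.367 × ln(623/1260) = -124 J/K.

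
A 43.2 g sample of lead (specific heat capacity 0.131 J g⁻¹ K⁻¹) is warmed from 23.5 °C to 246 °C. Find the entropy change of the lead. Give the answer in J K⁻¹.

ΔS = 3.17 J/K

In kelvin: T₁ = 296.65 K, T₂ = 519.15 K. ΔS = ∫dQ_rev/T = m c ln(T₂/T₁) = 43.2 × 0.131 × ln(519.15/296.65) = 3.17 J/K.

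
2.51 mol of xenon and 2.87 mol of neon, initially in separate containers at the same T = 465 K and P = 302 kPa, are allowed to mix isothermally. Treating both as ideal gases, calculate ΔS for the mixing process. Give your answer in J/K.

ΔS_mix = 30.9 J/K

Mole fractions: x_A = 2.51/5.38 = 0.467, x_B = 0.533.
ΔS_mix = −R(n_A ln x_A + n_B ln x_B) = −8.314 × (2.51 ln 0.467 + 2.87 ln 0.533) = 30.9 J/K.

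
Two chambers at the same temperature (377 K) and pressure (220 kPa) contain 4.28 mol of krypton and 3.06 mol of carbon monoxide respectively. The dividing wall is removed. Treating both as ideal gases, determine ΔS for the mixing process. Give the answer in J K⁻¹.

ΔS_mix = 41.5 J/K

Mole fractions: x_A = 4.28/7.34 = 0.583, x_B = 0.417.
ΔS_mix = −R(n_A ln x_A + n_B ln x_B) = −8.314 × (4.28 ln 0.583 + 3.06 ln 0.417) = 41.5 J/K.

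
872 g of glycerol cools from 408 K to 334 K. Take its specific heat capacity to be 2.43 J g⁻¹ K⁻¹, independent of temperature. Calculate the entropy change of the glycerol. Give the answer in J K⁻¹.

ΔS = -424 J/K

ΔS = ∫dQ_rev/T = m c ln(T₂/T₁) = 872 × 2.43 × ln(334/408) = -424 J/K.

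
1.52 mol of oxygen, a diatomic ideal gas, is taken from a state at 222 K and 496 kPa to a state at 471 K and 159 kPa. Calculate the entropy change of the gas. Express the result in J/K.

ΔS = 47.6 J/K

ΔS = nC_p ln(T₂/T₁) − nR ln(P₂/P₁), with C_p = 7R/2 = 29.1 J mol⁻¹ K⁻¹ for a diatomic ideal gas.
ΔS = 1.52 × [29.1 × ln(471/222) − 8.314 × ln(159/496)] = 47.6 J/K.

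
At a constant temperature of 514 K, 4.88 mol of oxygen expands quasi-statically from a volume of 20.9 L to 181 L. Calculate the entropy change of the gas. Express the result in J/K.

For an isothermal ideal gas ΔS_gas = nR ln(V₂/V₁) = 4.88 × 8.314 × ln(181/20.9) = 87.6 J/K.

ΔS_gas = 87.6 J/K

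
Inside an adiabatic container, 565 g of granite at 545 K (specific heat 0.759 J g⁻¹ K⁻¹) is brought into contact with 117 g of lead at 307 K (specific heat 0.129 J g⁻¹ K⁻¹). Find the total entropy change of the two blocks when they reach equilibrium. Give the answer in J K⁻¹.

Energy balance: T_f = (m₁c₁T₁ + m₂c₂T₂)/(m₁c₁ + m₂c₂) = 536.91 K.
ΔS₁ = m₁c₁ ln(T_f/T₁) = 428.835 × ln(536.91/545) = -6.415 J/K.
ΔS₂ = m₂c₂ ln(T_f/T₂) = 15.093 × ln(536.91/307) = 8.437 J/K.
ΔS_total = -6.415 + 8.437 = 2.02 J/K.

ΔS_total = 2.02 J/K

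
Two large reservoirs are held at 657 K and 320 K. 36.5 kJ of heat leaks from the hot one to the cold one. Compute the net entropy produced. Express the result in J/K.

ΔS_total = 58.5 J/K

ΔS_hot = −Q/T_H = −36500/657 = -55.56 J/K and ΔS_cold = +Q/T_C = 36500/320 = 114.1 J/K.
ΔS_total = -55.56 + 114.1 = 58.5 J/K, positive as the second law requires.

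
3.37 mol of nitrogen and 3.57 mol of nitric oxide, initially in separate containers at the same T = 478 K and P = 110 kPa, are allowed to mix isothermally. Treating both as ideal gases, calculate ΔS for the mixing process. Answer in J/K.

Mole fractions: x_A = 3.37/6.94 = 0.486, x_B = 0.514.
ΔS_mix = −R(n_A ln x_A + n_B ln x_B) = −8.314 × (3.37 ln 0.486 + 3.57 ln 0.514) = 40 J/K.

ΔS_mix = 40 J/K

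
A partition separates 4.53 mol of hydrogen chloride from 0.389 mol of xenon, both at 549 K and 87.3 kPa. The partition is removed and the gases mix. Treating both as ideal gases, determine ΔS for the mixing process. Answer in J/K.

ΔS_mix = 11.3 J/K

Mole fractions: x_A = 4.53/4.92 = 0.921, x_B = 0.0791.
ΔS_mix = −R(n_A ln x_A + n_B ln x_B) = −8.314 × (4.53 ln 0.921 + 0.389 ln 0.0791) = 11.3 J/K.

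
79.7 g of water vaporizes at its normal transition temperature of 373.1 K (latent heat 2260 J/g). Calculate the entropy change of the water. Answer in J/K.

ΔS = 483 J/K

Heat absorbed by the substance: Q = mL = 79.7 × 2260 = 180122 J.
At constant T, ΔS = Q_rev/T = 180122 / 373.1 = 483 J/K.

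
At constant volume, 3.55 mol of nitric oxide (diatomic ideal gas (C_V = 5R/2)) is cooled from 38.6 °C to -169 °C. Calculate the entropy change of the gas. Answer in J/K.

ΔS = -80.9 J/K

In kelvin: T₁ = 311.75 K, T₂ = 104.15 K. At constant volume, ΔS = nC_V ln(T₂/T₁) with C_V = 5R/2 = 20.79 J mol⁻¹ K⁻¹.
ΔS = 3.55 × 20.79 × ln(104.15/311.75) = -80.9 J/K.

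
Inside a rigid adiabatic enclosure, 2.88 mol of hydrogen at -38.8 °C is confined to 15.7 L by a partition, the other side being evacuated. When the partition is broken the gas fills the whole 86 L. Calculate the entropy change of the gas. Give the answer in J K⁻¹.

No heat is exchanged and no work is done, so the ideal-gas temperature stays constant.
Entropy is a state function; using a reversible isothermal path, ΔS_gas = nR ln(V₂/V₁) = 2.88 × 8.314 × ln(86/15.7) = 40.7 J/K.

ΔS_gas = 40.7 J/K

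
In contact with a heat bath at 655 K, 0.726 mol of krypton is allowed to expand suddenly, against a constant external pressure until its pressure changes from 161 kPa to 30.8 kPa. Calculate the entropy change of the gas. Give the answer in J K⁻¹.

Entropy is a state function, so ΔS_gas depends only on the end states.
For an isothermal ideal gas ΔS_gas = nR ln(P₁/P₂) = 0.726 × 8.314 × ln(161/30.8) = 9.98 J/K.

ΔS_gas = 9.98 J/K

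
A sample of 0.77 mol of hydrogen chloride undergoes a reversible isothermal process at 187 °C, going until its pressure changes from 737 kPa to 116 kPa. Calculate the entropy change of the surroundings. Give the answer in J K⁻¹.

For an isothermal ideal gas ΔS_gas = nR ln(P₁/P₂) = 0.77 × 8.314 × ln(737/116) = 11.8 J/K.
The process is reversible, so ΔS_surr = −ΔS_gas = -11.8 J/K and ΔS_universe = 0.

ΔS_surr = -11.8 J/K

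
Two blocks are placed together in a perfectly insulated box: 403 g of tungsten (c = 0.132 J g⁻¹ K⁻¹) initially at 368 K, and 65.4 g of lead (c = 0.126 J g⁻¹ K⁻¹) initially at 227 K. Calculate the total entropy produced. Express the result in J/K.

ΔS_total = 0.74 J/K

Energy balance: T_f = (m₁c₁T₁ + m₂c₂T₂)/(m₁c₁ + m₂c₂) = 349.09 K.
ΔS₁ = m₁c₁ ln(T_f/T₁) = 53.196 × ln(349.09/368) = -2.8066 J/K.
ΔS₂ = m₂c₂ ln(T_f/T₂) = 8.2404 × ln(349.09/227) = 3.5464 J/K.
ΔS_total = -2.8066 + 3.5464 = 0.74 J/K.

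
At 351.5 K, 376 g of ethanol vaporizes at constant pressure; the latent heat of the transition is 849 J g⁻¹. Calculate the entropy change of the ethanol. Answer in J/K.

Heat absorbed by the substance: Q = mL = 376 × 849 = 319224 J.
At constant T, ΔS = Q_rev/T = 319224 / 351.5 = 908 J/K.

ΔS = 908 J/K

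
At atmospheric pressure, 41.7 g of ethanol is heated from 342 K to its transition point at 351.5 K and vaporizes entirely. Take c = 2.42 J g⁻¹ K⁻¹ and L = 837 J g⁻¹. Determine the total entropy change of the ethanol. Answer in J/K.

ΔS = 102 J/K

Warming step: ΔS₁ = m c ln(T_tr/T_i) = 41.7 × 2.42 × ln(351.5/342) = 2.765 J/K.
Phase change: ΔS₂ = +mL/T_tr = 41.7 × 837 / 351.5 = 99.3 J/K.
ΔS_total = (2.765) + (99.3) = 102 J/K.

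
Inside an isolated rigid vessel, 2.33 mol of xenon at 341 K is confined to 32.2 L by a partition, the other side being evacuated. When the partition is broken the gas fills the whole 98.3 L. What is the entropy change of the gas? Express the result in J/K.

For an ideal gas in free expansion Q = 0 and W = 0, so T is unchanged.
Entropy is a state function; using a reversible isothermal path, ΔS_gas = nR ln(V₂/V₁) = 2.33 × 8.314 × ln(98.3/32.2) = 21.6 J/K.

ΔS_gas = 21.6 J/K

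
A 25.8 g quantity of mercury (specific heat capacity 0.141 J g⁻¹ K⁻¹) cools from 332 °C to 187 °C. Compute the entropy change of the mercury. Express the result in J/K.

ΔS = -0.996 J/K

In kelvin: T₁ = 605.15 K, T₂ = 460.15 K. ΔS = ∫dQ_rev/T = m c ln(T₂/T₁) = 25.8 × 0.141 × ln(460.15/605.15) = -0.996 J/K.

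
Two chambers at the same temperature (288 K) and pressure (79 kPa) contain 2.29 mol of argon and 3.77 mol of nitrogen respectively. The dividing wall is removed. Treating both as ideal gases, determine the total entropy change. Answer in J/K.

ΔS_mix = 33.4 J/K

Mole fractions: x_A = 2.29/6.06 = 0.378, x_B = 0.622.
ΔS_mix = −R(n_A ln x_A + n_B ln x_B) = −8.314 × (2.29 ln 0.378 + 3.77 ln 0.622) = 33.4 J/K.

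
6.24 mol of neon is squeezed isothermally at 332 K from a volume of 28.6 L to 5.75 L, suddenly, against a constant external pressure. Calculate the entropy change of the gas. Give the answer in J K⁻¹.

Entropy is a state function, so ΔS_gas depends only on the end states.
For an isothermal ideal gas ΔS_gas = nR ln(V₂/V₁) = 6.24 × 8.314 × ln(5.75/28.6) = -83.2 J/K.

ΔS_gas = -83.2 J/K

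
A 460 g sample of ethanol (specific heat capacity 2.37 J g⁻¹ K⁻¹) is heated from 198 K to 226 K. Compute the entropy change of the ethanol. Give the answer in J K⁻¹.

ΔS = 144 J/K

ΔS = ∫dQ_rev/T = m c ln(T₂/T₁) = 460 × 2.37 × ln(226/198) = 144 J/K.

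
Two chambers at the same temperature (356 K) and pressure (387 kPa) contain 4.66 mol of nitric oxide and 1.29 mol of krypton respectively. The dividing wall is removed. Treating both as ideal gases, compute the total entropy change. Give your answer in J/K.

Mole fractions: x_A = 4.66/5.95 = 0.783, x_B = 0.217.
ΔS_mix = −R(n_A ln x_A + n_B ln x_B) = −8.314 × (4.66 ln 0.783 + 1.29 ln 0.217) = 25.9 J/K.

ΔS_mix = 25.9 J/K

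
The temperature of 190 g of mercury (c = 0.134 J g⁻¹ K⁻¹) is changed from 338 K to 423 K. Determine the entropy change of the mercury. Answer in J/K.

ΔS = ∫dQ_rev/T = m c ln(T₂/T₁) = 190 × 0.134 × ln(423/338) = 5.71 J/K.

ΔS = 5.71 J/K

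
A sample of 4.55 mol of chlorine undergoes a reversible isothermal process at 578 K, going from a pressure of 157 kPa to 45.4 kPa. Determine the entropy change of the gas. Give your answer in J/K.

ΔS_gas = 46.9 J/K

For an isothermal ideal gas ΔS_gas = nR ln(P₁/P₂) = 4.55 × 8.314 × ln(157/45.4) = 46.9 J/K.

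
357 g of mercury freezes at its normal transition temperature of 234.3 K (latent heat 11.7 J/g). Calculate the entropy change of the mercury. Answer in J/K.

Heat released by the substance: Q = −mL = −357 × 11.7 = −4176.9 J.
At constant T, ΔS = Q_rev/T = −4176.9 / 234.3 = -17.8 J/K.

ΔS = -17.8 J/K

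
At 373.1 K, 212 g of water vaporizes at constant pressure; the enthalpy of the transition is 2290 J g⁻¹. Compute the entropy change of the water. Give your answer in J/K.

Heat absorbed by the substance: Q = mL = 212 × 2290 = 485480 J.
At constant T, ΔS = Q_rev/T = 485480 / 373.1 = 1300 J/K.

ΔS = 1300 J/K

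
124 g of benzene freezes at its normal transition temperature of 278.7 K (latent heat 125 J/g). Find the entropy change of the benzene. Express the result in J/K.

ΔS = -55.6 J/K

Heat released by the substance: Q = −mL = −124 × 125 = −15500 J.
At constant T, ΔS = Q_rev/T = −15500 / 278.7 = -55.6 J/K.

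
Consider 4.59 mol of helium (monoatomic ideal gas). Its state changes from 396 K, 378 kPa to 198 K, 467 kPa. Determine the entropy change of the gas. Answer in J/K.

ΔS = -74.2 J/K

ΔS = nC_p ln(T₂/T₁) − nR ln(P₂/P₁), with C_p = 5R/2 = 20.79 J mol⁻¹ K⁻¹ for a monoatomic ideal gas.
ΔS = 4.59 × [20.79 × ln(198/396) − 8.314 × ln(467/378)] = -74.2 J/K.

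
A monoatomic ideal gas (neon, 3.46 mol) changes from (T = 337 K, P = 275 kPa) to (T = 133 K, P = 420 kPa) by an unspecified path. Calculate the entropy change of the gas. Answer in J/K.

ΔS = -79 J/K

ΔS = nC_p ln(T₂/T₁) − nR ln(P₂/P₁), with C_p = 5R/2 = 20.79 J mol⁻¹ K⁻¹ for a monoatomic ideal gas.
ΔS = 3.46 × [20.79 × ln(133/337) − 8.314 × ln(420/275)] = -79 J/K.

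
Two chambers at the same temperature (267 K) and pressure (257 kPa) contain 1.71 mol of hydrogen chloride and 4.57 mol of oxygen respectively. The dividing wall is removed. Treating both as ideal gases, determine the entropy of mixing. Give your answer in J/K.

Mole fractions: x_A = 1.71/6.28 = 0.272, x_B = 0.728.
ΔS_mix = −R(n_A ln x_A + n_B ln x_B) = −8.314 × (1.71 ln 0.272 + 4.57 ln 0.728) = 30.6 J/K.

ΔS_mix = 30.6 J/K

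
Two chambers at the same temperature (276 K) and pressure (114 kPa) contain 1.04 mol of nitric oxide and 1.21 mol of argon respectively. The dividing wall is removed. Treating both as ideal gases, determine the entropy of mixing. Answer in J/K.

ΔS_mix = 12.9 J/K

Mole fractions: x_A = 1.04/2.25 = 0.462, x_B = 0.538.
ΔS_mix = −R(n_A ln x_A + n_B ln x_B) = −8.314 × (1.04 ln 0.462 + 1.21 ln 0.538) = 12.9 J/K.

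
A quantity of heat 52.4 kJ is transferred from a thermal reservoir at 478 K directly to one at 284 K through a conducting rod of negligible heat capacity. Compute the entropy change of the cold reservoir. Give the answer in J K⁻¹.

The cold reservoir gains heat Q, so ΔS_cold = +Q/T_C = 52400/284 = 185 J/K.

ΔS_cold = 185 J/K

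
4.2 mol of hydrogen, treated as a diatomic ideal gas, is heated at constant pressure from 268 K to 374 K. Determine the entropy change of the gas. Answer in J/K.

ΔS = 40.7 J/K

At constant pressure, ΔS = nC_p ln(T₂/T₁) with C_p = 7R/2 = 29.1 J mol⁻¹ K⁻¹.
ΔS = 4.2 × 29.1 × ln(374/268) = 40.7 J/K.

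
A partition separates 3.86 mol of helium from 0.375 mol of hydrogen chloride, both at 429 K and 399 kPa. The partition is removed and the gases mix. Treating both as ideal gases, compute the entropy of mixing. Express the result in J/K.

ΔS_mix = 10.5 J/K

Mole fractions: x_A = 3.86/4.23 = 0.911, x_B = 0.0885.
ΔS_mix = −R(n_A ln x_A + n_B ln x_B) = −8.314 × (3.86 ln 0.911 + 0.375 ln 0.0885) = 10.5 J/K.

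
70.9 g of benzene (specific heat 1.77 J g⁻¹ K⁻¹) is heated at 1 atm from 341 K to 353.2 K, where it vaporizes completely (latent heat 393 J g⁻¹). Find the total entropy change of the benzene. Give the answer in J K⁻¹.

Warming step: ΔS₁ = m c ln(T_tr/T_i) = 70.9 × 1.77 × ln(353.2/341) = 4.411 J/K.
Phase change: ΔS₂ = +mL/T_tr = 70.9 × 393 / 353.2 = 78.89 J/K.
ΔS_total = (4.411) + (78.89) = 83.3 J/K.

ΔS = 83.3 J/K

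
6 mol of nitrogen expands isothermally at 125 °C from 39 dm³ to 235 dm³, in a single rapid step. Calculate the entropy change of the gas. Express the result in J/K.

ΔS_gas = 89.6 J/K

Entropy is a state function, so ΔS_gas depends only on the end states.
For an isothermal ideal gas ΔS_gas = nR ln(V₂/V₁) = 6 × 8.314 × ln(235/39) = 89.6 J/K.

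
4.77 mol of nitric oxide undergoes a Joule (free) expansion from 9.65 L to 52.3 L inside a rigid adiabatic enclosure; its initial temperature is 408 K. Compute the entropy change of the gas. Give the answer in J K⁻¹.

ΔS_gas = 67 J/K

For an ideal gas in free expansion Q = 0 and W = 0, so T is unchanged.
Entropy is a state function; using a reversible isothermal path, ΔS_gas = nR ln(V₂/V₁) = 4.77 × 8.314 × ln(52.3/9.65) = 67 J/K.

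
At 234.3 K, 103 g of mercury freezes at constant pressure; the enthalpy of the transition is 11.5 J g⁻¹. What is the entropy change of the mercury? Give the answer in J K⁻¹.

ΔS = -5.06 J/K

Heat released by the substance: Q = −mL = −103 × 11.5 = −1184.5 J.
At constant T, ΔS = Q_rev/T = −1184.5 / 234.3 = -5.06 J/K.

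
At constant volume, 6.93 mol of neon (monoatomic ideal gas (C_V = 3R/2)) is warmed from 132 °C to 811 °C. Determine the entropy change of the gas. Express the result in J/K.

In kelvin: T₁ = 405.15 K, T₂ = 1084.15 K. At constant volume, ΔS = nC_V ln(T₂/T₁) with C_V = 3R/2 = 12.47 J mol⁻¹ K⁻¹.
ΔS = 6.93 × 12.47 × ln(1084.15/405.15) = 85.1 J/K.

ΔS = 85.1 J/K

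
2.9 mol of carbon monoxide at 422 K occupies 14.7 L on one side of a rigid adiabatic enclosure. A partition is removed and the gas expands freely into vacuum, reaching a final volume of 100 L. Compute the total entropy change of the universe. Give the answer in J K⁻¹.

ΔS_universe = 46.2 J/K

No heat is exchanged and no work is done, so the ideal-gas temperature stays constant.
Entropy is a state function; using a reversible isothermal path, ΔS_gas = nR ln(V₂/V₁) = 2.9 × 8.314 × ln(100/14.7) = 46.2 J/K.
The insulated surroundings exchange no heat, so ΔS_surr = 0 and ΔS_universe = ΔS_gas.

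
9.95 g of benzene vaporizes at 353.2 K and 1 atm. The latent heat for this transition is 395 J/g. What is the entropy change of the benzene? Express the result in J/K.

Heat absorbed by the substance: Q = mL = 9.95 × 395 = 3930.25 J.
At constant T, ΔS = Q_rev/T = 3930.25 / 353.2 = 11.1 J/K.

ΔS = 11.1 J/K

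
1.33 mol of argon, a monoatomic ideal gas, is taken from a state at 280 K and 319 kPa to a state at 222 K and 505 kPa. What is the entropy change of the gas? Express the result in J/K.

ΔS = -11.5 J/K

ΔS = nC_p ln(T₂/T₁) − nR ln(P₂/P₁), with C_p = 5R/2 = 20.79 J mol⁻¹ K⁻¹ for a monoatomic ideal gas.
ΔS = 1.33 × [20.79 × ln(222/280) − 8.314 × ln(505/319)] = -11.5 J/K.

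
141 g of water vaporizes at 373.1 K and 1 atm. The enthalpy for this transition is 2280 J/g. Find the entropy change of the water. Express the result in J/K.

ΔS = 862 J/K

Heat absorbed by the substance: Q = mL = 141 × 2280 = 321480 J.
At constant T, ΔS = Q_rev/T = 321480 / 373.1 = 862 J/K.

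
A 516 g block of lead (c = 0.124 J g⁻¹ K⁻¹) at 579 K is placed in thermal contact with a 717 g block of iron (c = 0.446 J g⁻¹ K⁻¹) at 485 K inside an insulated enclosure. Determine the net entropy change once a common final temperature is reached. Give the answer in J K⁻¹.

ΔS_total = 0.87 J/K

Energy balance: T_f = (m₁c₁T₁ + m₂c₂T₂)/(m₁c₁ + m₂c₂) = 500.67 K.
ΔS₁ = m₁c₁ ln(T_f/T₁) = 63.984 × ln(500.67/579) = -9.3 J/K.
ΔS₂ = m₂c₂ ln(T_f/T₂) = 319.782 × ln(500.67/485) = 10.17 J/K.
ΔS_total = -9.3 + 10.17 = 0.87 J/K.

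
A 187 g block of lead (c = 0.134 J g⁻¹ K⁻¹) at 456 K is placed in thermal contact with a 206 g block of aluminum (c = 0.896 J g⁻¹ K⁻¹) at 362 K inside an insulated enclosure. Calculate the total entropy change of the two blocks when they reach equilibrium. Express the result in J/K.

ΔS_total = 0.623 J/K

Energy balance: T_f = (m₁c₁T₁ + m₂c₂T₂)/(m₁c₁ + m₂c₂) = 373.24 K.
ΔS₁ = m₁c₁ ln(T_f/T₁) = 25.058 × ln(373.24/456) = -5.019 J/K.
ΔS₂ = m₂c₂ ln(T_f/T₂) = 184.576 × ln(373.24/362) = 5.642 J/K.
ΔS_total = -5.019 + 5.642 = 0.623 J/K.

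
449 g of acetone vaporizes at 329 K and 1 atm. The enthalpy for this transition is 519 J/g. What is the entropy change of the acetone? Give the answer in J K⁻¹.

Heat absorbed by the substance: Q = mL = 449 × 519 = 233031 J.
At constant T, ΔS = Q_rev/T = 233031 / 329 = 708 J/K.

ΔS = 708 J/K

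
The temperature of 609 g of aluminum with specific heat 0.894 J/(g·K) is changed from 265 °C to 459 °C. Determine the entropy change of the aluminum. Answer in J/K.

ΔS = 168 J/K

In kelvin: T₁ = 538.15 K, T₂ = 732.15 K. ΔS = ∫dQ_rev/T = m c ln(T₂/T₁) = 609 × 0.894 × ln(732.15/538.15) = 168 J/K.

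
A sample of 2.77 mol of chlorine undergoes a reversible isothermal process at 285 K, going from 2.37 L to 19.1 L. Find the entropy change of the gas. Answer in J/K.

ΔS_gas = 48.1 J/K

For an isothermal ideal gas ΔS_gas = nR ln(V₂/V₁) = 2.77 × 8.314 × ln(19.1/2.37) = 48.1 J/K.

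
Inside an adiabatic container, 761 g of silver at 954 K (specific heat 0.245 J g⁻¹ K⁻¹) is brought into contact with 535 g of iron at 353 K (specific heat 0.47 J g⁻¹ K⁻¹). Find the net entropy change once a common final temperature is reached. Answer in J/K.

ΔS_total = 53.4 J/K

Energy balance: T_f = (m₁c₁T₁ + m₂c₂T₂)/(m₁c₁ + m₂c₂) = 608.89 K.
ΔS₁ = m₁c₁ ln(T_f/T₁) = 186.445 × ln(608.89/954) = -83.72 J/K.
ΔS₂ = m₂c₂ ln(T_f/T₂) = 251.45 × ln(608.89/353) = 137.1 J/K.
ΔS_total = -83.72 + 137.1 = 53.4 J/K.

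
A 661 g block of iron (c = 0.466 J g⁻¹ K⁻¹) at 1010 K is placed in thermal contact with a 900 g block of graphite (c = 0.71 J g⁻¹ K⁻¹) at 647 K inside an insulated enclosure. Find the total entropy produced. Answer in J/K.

ΔS_total = 21.6 J/K

Energy balance: T_f = (m₁c₁T₁ + m₂c₂T₂)/(m₁c₁ + m₂c₂) = 765.07 K.
ΔS₁ = m₁c₁ ln(T_f/T₁) = 308.026 × ln(765.07/1010) = -85.551 J/K.
ΔS₂ = m₂c₂ ln(T_f/T₂) = 639 × ln(765.07/647) = 107.11 J/K.
ΔS_total = -85.551 + 107.11 = 21.6 J/K.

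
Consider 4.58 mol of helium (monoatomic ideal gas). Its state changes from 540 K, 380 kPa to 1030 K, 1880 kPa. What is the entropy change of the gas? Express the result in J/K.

ΔS = 0.59 J/K

ΔS = nC_p ln(T₂/T₁) − nR ln(P₂/P₁), with C_p = 5R/2 = 20.79 J mol⁻¹ K⁻¹ for a monoatomic ideal gas.
ΔS = 4.58 × [20.79 × ln(1030/540) − 8.314 × ln(1880/380)] = 0.59 J/K.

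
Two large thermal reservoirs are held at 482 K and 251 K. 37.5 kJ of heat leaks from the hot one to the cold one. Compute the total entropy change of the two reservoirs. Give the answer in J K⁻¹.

ΔS_hot = −Q/T_H = −37500/482 = -77.8 J/K and ΔS_cold = +Q/T_C = 37500/251 = 149.4 J/K.
ΔS_total = -77.8 + 149.4 = 71.6 J/K, positive as the second law requires.

ΔS_total = 71.6 J/K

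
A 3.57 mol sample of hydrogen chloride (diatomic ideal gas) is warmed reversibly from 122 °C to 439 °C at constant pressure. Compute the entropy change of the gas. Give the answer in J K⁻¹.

ΔS = 61.2 J/K

In kelvin: T₁ = 395.15 K, T₂ = 712.15 K. At constant pressure, ΔS = nC_p ln(T₂/T₁) with C_p = 7R/2 = 29.1 J mol⁻¹ K⁻¹.
ΔS = 3.57 × 29.1 × ln(712.15/395.15) = 61.2 J/K.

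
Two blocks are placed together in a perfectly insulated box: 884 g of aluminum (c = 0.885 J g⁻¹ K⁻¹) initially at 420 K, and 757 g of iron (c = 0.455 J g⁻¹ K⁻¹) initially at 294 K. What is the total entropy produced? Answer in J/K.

Energy balance: T_f = (m₁c₁T₁ + m₂c₂T₂)/(m₁c₁ + m₂c₂) = 381.48 K.
ΔS₁ = m₁c₁ ln(T_f/T₁) = 782.34 × ln(381.48/420) = -75.25 J/K.
ΔS₂ = m₂c₂ ln(T_f/T₂) = 344.435 × ln(381.48/294) = 89.72 J/K.
ΔS_total = -75.25 + 89.72 = 14.5 J/K.

ΔS_total = 14.5 J/K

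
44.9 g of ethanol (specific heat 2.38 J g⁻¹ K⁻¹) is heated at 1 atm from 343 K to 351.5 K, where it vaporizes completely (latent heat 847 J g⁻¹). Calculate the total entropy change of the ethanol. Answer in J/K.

Warming step: ΔS₁ = m c ln(T_tr/T_i) = 44.9 × 2.38 × ln(351.5/343) = 2.616 J/K.
Phase change: ΔS₂ = +mL/T_tr = 44.9 × 847 / 351.5 = 108.2 J/K.
ΔS_total = (2.616) + (108.2) = 111 J/K.

ΔS = 111 J/K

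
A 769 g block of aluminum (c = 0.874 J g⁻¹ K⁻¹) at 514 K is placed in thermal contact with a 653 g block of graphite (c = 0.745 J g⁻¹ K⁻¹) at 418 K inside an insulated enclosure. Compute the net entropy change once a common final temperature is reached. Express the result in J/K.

Energy balance: T_f = (m₁c₁T₁ + m₂c₂T₂)/(m₁c₁ + m₂c₂) = 473.69 K.
ΔS₁ = m₁c₁ ln(T_f/T₁) = 672.106 × ln(473.69/514) = -54.891 J/K.
ΔS₂ = m₂c₂ ln(T_f/T₂) = 486.485 × ln(473.69/418) = 60.846 J/K.
ΔS_total = -54.891 + 60.846 = 5.95 J/K.

ΔS_total = 5.95 J/K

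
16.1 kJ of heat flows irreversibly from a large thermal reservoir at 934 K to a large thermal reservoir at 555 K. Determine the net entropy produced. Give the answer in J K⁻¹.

ΔS_hot = −Q/T_H = −16100/934 = -17.24 J/K and ΔS_cold = +Q/T_C = 16100/555 = 29.01 J/K.
ΔS_total = -17.24 + 29.01 = 11.8 J/K, positive as the second law requires.

ΔS_total = 11.8 J/K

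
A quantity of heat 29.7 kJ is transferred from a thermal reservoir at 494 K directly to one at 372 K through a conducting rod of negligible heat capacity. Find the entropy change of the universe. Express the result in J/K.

ΔS_total = 19.7 J/K

ΔS_hot = −Q/T_H = −29700/494 = -60.12 J/K and ΔS_cold = +Q/T_C = 29700/372 = 79.84 J/K.
ΔS_total = -60.12 + 79.84 = 19.7 J/K, positive as the second law requires.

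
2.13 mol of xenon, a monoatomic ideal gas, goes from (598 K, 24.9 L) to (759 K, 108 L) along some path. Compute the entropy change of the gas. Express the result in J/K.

Entropy is a state function: ΔS = nC_V ln(T₂/T₁) + nR ln(V₂/V₁), with C_V = 3R/2 = 12.47 J mol⁻¹ K⁻¹ for a monoatomic ideal gas.
ΔS = 2.13 × [12.47 × ln(759/598) + 8.314 × ln(108/24.9)] = 32.3 J/K.

ΔS = 32.3 J/K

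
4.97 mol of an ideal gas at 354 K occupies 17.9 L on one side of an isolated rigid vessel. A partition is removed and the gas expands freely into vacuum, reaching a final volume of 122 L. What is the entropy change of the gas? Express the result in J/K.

No heat is exchanged and no work is done, so the ideal-gas temperature stays constant.
Entropy is a state function; using a reversible isothermal path, ΔS_gas = nR ln(V₂/V₁) = 4.97 × 8.314 × ln(122/17.9) = 79.3 J/K.

ΔS_gas = 79.3 J/K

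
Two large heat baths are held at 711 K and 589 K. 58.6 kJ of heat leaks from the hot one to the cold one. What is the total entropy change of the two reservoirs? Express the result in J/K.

ΔS_hot = −Q/T_H = −58600/711 = -82.42 J/K and ΔS_cold = +Q/T_C = 58600/589 = 99.49 J/K.
ΔS_total = -82.42 + 99.49 = 17.1 J/K, positive as the second law requires.

ΔS_total = 17.1 J/K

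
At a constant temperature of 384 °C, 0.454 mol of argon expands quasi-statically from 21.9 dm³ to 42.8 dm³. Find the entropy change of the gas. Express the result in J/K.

For an isothermal ideal gas ΔS_gas = nR ln(V₂/V₁) = 0.454 × 8.314 × ln(42.8/21.9) = 2.53 J/K.

ΔS_gas = 2.53 J/K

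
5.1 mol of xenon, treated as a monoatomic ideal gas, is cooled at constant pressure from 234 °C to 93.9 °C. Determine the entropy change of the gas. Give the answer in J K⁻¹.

In kelvin: T₁ = 507.15 K, T₂ = 367.05 K. At constant pressure, ΔS = nC_p ln(T₂/T₁) with C_p = 5R/2 = 20.79 J mol⁻¹ K⁻¹.
ΔS = 5.1 × 20.79 × ln(367.05/507.15) = -34.3 J/K.

ΔS = -34.3 J/K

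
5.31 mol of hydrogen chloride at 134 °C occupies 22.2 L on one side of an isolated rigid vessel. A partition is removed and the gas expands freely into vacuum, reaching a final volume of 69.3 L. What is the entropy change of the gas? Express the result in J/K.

ΔS_gas = 50.3 J/K

No heat is exchanged and no work is done, so the ideal-gas temperature stays constant.
Entropy is a state function; using a reversible isothermal path, ΔS_gas = nR ln(V₂/V₁) = 5.31 × 8.314 × ln(69.3/22.2) = 50.3 J/K.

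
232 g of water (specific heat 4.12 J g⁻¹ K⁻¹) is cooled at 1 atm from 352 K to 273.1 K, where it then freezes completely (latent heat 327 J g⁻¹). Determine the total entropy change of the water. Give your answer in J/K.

Cooling step: ΔS₁ = m c ln(T_tr/T_i) = 232 × 4.12 × ln(273.1/352) = -242.6 J/K.
Phase change: ΔS₂ = −mL/T_tr = −232 × 327 / 273.1 = -277.8 J/K.
ΔS_total = (-242.6) + (-277.8) = -520 J/K.

ΔS = -520 J/K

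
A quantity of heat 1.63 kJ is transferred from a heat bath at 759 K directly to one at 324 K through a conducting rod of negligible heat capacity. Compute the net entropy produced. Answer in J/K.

ΔS_total = 2.88 J/K

ΔS_hot = −Q/T_H = −1630/759 = -2.148 J/K and ΔS_cold = +Q/T_C = 1630/324 = 5.031 J/K.
ΔS_total = -2.148 + 5.031 = 2.88 J/K, positive as the second law requires.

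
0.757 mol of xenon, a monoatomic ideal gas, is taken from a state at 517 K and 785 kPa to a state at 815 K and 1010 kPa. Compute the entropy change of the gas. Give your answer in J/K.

ΔS = 5.58 J/K

ΔS = nC_p ln(T₂/T₁) − nR ln(P₂/P₁), with C_p = 5R/2 = 20.79 J mol⁻¹ K⁻¹ for a monoatomic ideal gas.
ΔS = 0.757 × [20.79 × ln(815/517) − 8.314 × ln(1010/785)] = 5.58 J/K.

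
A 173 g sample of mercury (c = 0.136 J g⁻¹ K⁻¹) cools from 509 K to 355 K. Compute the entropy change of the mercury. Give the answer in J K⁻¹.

ΔS = ∫dQ_rev/T = m c ln(T₂/T₁) = 173 × 0.136 × ln(355/509) = -8.48 J/K.

ΔS = -8.48 J/K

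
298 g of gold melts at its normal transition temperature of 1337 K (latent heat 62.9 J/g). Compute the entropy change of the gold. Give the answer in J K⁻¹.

Heat absorbed by the substance: Q = mL = 298 × 62.9 = 18744.2 J.
At constant T, ΔS = Q_rev/T = 18744.2 / 1337 = 14 J/K.

ΔS = 14 J/K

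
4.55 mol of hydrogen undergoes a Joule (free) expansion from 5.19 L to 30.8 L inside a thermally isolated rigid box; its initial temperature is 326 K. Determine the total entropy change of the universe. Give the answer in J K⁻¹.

ΔS_universe = 67.4 J/K

For an ideal gas in free expansion Q = 0 and W = 0, so T is unchanged.
Entropy is a state function; using a reversible isothermal path, ΔS_gas = nR ln(V₂/V₁) = 4.55 × 8.314 × ln(30.8/5.19) = 67.4 J/K.
The insulated surroundings exchange no heat, so ΔS_surr = 0 and ΔS_universe = ΔS_gas.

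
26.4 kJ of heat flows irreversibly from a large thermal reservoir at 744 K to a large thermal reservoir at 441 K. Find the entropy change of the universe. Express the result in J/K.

ΔS_hot = −Q/T_H = −26400/744 = -35.48 J/K and ΔS_cold = +Q/T_C = 26400/441 = 59.86 J/K.
ΔS_total = -35.48 + 59.86 = 24.4 J/K, positive as the second law requires.

ΔS_total = 24.4 J/K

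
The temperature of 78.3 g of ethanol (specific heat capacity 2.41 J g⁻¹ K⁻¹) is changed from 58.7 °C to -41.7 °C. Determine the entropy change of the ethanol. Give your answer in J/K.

ΔS = -68 J/K

In kelvin: T₁ = 331.85 K, T₂ = 231.45 K. ΔS = ∫dQ_rev/T = m c ln(T₂/T₁) = 78.3 × 2.41 × ln(231.45/331.85) = -68 J/K.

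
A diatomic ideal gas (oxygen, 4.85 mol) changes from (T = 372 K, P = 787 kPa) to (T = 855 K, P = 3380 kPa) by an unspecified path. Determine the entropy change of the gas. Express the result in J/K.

ΔS = 58.7 J/K

ΔS = nC_p ln(T₂/T₁) − nR ln(P₂/P₁), with C_p = 7R/2 = 29.1 J mol⁻¹ K⁻¹ for a diatomic ideal gas.
ΔS = 4.85 × [29.1 × ln(855/372) − 8.314 × ln(3380/787)] = 58.7 J/K.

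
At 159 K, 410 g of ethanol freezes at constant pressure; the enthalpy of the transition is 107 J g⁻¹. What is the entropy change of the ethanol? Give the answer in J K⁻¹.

ΔS = -276 J/K

Heat released by the substance: Q = −mL = −410 × 107 = −43870 J.
At constant T, ΔS = Q_rev/T = −43870 / 159 = -276 J/K.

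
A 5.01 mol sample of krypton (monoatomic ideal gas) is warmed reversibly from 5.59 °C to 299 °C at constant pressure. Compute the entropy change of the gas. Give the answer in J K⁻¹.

ΔS = 74.9 J/K

In kelvin: T₁ = 278.74 K, T₂ = 572.15 K. At constant pressure, ΔS = nC_p ln(T₂/T₁) with C_p = 5R/2 = 20.79 J mol⁻¹ K⁻¹.
ΔS = 5.01 × 20.79 × ln(572.15/278.74) = 74.9 J/K.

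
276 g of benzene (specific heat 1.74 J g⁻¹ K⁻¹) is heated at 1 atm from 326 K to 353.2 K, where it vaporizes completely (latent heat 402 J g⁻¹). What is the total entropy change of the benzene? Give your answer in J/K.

ΔS = 353 J/K

Warming step: ΔS₁ = m c ln(T_tr/T_i) = 276 × 1.74 × ln(353.2/326) = 38.49 J/K.
Phase change: ΔS₂ = +mL/T_tr = 276 × 402 / 353.2 = 314.1 J/K.
ΔS_total = (38.49) + (314.1) = 353 J/K.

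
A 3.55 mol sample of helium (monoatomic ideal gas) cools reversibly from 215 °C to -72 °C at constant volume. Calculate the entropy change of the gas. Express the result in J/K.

In kelvin: T₁ = 488.15 K, T₂ = 201.15 K. At constant volume, ΔS = nC_V ln(T₂/T₁) with C_V = 3R/2 = 12.47 J mol⁻¹ K⁻¹.
ΔS = 3.55 × 12.47 × ln(201.15/488.15) = -39.3 J/K.

ΔS = -39.3 J/K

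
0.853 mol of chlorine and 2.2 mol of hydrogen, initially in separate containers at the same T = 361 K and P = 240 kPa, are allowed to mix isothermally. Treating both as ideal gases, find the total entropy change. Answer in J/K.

Mole fractions: x_A = 0.853/3.05 = 0.279, x_B = 0.721.
ΔS_mix = −R(n_A ln x_A + n_B ln x_B) = −8.314 × (0.853 ln 0.279 + 2.2 ln 0.721) = 15 J/K.

ΔS_mix = 15 J/K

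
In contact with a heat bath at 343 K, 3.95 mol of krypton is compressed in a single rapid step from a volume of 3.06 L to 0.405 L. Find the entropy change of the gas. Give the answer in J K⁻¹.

ΔS_gas = -66.4 J/K

Entropy is a state function, so ΔS_gas depends only on the end states.
For an isothermal ideal gas ΔS_gas = nR ln(V₂/V₁) = 3.95 × 8.314 × ln(0.405/3.06) = -66.4 J/K.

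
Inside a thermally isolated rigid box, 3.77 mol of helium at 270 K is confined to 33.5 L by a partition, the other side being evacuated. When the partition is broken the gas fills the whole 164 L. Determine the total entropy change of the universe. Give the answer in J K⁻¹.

No heat is exchanged and no work is done, so the ideal-gas temperature stays constant.
Entropy is a state function; using a reversible isothermal path, ΔS_gas = nR ln(V₂/V₁) = 3.77 × 8.314 × ln(164/33.5) = 49.8 J/K.
The insulated surroundings exchange no heat, so ΔS_surr = 0 and ΔS_universe = ΔS_gas.

ΔS_universe = 49.8 J/K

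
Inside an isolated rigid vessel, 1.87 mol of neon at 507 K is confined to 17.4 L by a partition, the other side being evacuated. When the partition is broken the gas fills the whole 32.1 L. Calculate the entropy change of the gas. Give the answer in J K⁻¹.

ΔS_gas = 9.52 J/K

For an ideal gas in free expansion Q = 0 and W = 0, so T is unchanged.
Entropy is a state function; using a reversible isothermal path, ΔS_gas = nR ln(V₂/V₁) = 1.87 × 8.314 × ln(32.1/17.4) = 9.52 J/K.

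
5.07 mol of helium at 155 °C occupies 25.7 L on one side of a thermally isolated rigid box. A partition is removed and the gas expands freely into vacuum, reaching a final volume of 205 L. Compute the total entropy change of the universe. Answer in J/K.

For an ideal gas in free expansion Q = 0 and W = 0, so T is unchanged.
Entropy is a state function; using a reversible isothermal path, ΔS_gas = nR ln(V₂/V₁) = 5.07 × 8.314 × ln(205/25.7) = 87.5 J/K.
The insulated surroundings exchange no heat, so ΔS_surr = 0 and ΔS_universe = ΔS_gas.

ΔS_universe = 87.5 J/K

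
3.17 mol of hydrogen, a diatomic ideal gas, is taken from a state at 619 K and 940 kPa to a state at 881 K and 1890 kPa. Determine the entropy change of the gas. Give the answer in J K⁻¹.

ΔS = nC_p ln(T₂/T₁) − nR ln(P₂/P₁), with C_p = 7R/2 = 29.1 J mol⁻¹ K⁻¹ for a diatomic ideal gas.
ΔS = 3.17 × [29.1 × ln(881/619) − 8.314 × ln(1890/940)] = 14.1 J/K.

ΔS = 14.1 J/K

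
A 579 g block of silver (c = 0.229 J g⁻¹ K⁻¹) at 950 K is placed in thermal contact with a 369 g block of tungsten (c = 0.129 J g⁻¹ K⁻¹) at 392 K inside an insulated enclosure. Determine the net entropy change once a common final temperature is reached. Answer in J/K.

ΔS_total = 11.8 J/K

Energy balance: T_f = (m₁c₁T₁ + m₂c₂T₂)/(m₁c₁ + m₂c₂) = 802.59 K.
ΔS₁ = m₁c₁ ln(T_f/T₁) = 132.591 × ln(802.59/950) = -22.36 J/K.
ΔS₂ = m₂c₂ ln(T_f/T₂) = 47.601 × ln(802.59/392) = 34.11 J/K.
ΔS_total = -22.36 + 34.11 = 11.8 J/K.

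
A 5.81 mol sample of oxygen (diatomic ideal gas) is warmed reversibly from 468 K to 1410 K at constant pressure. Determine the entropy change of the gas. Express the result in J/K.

ΔS = 186 J/K

At constant pressure, ΔS = nC_p ln(T₂/T₁) with C_p = 7R/2 = 29.1 J mol⁻¹ K⁻¹.
ΔS = 5.81 × 29.1 × ln(1410/468) = 186 J/K.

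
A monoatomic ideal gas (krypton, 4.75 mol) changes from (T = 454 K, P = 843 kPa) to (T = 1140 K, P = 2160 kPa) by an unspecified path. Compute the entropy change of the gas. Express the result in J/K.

ΔS = 53.7 J/K

ΔS = nC_p ln(T₂/T₁) − nR ln(P₂/P₁), with C_p = 5R/2 = 20.79 J mol⁻¹ K⁻¹ for a monoatomic ideal gas.
ΔS = 4.75 × [20.79 × ln(1140/454) − 8.314 × ln(2160/843)] = 53.7 J/K.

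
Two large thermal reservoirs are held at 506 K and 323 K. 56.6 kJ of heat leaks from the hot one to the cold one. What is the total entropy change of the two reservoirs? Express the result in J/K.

ΔS_total = 63.4 J/K

ΔS_hot = −Q/T_H = −56600/506 = -111.86 J/K and ΔS_cold = +Q/T_C = 56600/323 = 175.23 J/K.
ΔS_total = -111.86 + 175.23 = 63.4 J/K, positive as the second law requires.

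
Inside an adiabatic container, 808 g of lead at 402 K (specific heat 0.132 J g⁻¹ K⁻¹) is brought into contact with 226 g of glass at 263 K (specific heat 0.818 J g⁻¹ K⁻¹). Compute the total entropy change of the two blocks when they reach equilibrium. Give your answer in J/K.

Energy balance: T_f = (m₁c₁T₁ + m₂c₂T₂)/(m₁c₁ + m₂c₂) = 313.85 K.
ΔS₁ = m₁c₁ ln(T_f/T₁) = 106.656 × ln(313.85/402) = -26.4 J/K.
ΔS₂ = m₂c₂ ln(T_f/T₂) = 184.868 × ln(313.85/263) = 32.68 J/K.
ΔS_total = -26.4 + 32.68 = 6.28 J/K.

ΔS_total = 6.28 J/K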